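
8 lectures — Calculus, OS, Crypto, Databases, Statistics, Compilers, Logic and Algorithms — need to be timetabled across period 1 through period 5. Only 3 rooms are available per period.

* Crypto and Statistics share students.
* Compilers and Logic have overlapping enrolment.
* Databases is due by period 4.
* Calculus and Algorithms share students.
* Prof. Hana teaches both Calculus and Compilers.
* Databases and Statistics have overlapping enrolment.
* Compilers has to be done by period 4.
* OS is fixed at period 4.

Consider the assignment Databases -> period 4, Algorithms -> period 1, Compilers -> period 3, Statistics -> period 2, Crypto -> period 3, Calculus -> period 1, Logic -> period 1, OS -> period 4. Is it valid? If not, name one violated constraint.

Prof. Hana teaches both Calculus and Compilers — holds.
Calculus and Algorithms share students — violated.
Compilers and Logic have overlapping enrolment — holds.
Compilers has to be done by period 4 — holds.
Only 3 rooms are available per period — holds.
Databases is due by period 4 — holds.
OS is fixed at period 4 — holds.
Crypto and Statistics share students — holds.
Databases and Statistics have overlapping enrolment — holds.

No — it violates: Calculus and Algorithms share students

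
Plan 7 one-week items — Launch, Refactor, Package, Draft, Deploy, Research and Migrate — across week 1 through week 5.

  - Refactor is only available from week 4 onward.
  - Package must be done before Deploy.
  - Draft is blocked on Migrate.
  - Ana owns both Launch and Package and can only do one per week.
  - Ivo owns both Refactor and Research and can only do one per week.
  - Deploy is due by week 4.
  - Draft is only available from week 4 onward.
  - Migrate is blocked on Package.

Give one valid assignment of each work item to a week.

Refactor -> week 4; Research -> week 1; Draft -> week 4; Launch -> week 2; Migrate -> week 2; Package -> week 1; Deploy -> week 2

Checking: Migrate(week 2) before Draft(week 4); Package(week 1) before Deploy(week 2); Package(week 1) before Migrate(week 2); Refactor(week 4) != Research(week 1); Launch(week 2) != Package(week 1); Refactor=week 4 in [week 4,week 5]; Deploy=week 2 in [week 1,week 4]; Draft=week 4 in [week 4,week 5].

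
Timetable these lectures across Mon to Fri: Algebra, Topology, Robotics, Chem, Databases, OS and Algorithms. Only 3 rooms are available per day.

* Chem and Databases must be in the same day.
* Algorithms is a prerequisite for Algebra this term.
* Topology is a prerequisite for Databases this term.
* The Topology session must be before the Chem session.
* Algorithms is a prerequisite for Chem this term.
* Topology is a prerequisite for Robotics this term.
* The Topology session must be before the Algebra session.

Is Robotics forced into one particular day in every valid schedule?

No

Robotics can be Tue (e.g. Databases in Wed; OS in Mon; Chem in Wed; Algorithms in Mon; Algebra in Tue; Topology in Mon; Robotics in Tue) or Wed (e.g. Chem in Tue, Databases in Tue, Robotics in Wed, OS in Mon, Algorithms in Mon, Algebra in Tue, Topology in Mon).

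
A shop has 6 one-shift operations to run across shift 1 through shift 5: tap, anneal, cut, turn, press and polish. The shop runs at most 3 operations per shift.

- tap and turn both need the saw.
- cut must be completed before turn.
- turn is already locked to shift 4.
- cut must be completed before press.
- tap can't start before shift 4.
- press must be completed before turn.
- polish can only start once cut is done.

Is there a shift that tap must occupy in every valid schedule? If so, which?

tap's window is shift 4–shift 5.
turn is fixed at shift 4, and tap can't share a shift with turn.
So tap must be shift 5.

shift 5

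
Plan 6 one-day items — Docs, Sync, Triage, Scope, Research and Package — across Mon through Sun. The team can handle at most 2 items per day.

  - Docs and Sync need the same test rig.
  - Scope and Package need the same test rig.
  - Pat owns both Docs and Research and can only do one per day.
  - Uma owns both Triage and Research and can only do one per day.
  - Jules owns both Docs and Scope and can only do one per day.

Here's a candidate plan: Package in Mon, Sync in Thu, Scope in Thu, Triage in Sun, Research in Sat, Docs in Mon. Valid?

Yes, all constraints hold

Uma owns both Triage and Research and can only do one per day — holds.
Scope and Package need the same test rig — holds.
Docs and Sync need the same test rig — holds.
Pat owns both Docs and Research and can only do one per day — holds.
Jules owns both Docs and Scope and can only do one per day — holds.
The team can handle at most 2 items per day — holds.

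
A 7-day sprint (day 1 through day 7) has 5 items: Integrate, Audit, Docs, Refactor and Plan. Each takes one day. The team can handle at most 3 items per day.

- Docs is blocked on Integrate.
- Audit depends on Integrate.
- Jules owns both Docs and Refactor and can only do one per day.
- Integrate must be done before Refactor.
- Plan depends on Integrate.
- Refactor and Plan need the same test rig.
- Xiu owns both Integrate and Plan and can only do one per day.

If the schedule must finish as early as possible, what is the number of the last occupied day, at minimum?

The precedence chain requires at least 2 distinct days.
With at most 3 per day and 5 work items, at least 2 days are needed.
Could 2 days be enough, i.e. nothing placed later than day 2? No: Docs must come after Integrate (at day 1 or later) → {day 2}; Integrate must come before Docs (at day 2 or earlier) → {day 1}; Refactor must come after Integrate (at day 1 or later) → {day 2}; Plan must come after Integrate (at day 1 or later) → {day 2}; Plan can't share with Refactor (day 2) → nothing is left.
So 2 days is not enough.
3 works (last occupied day: day 3): for example Refactor in day 3; Docs in day 2; Audit in day 2; Integrate in day 1; Plan in day 2.

day 3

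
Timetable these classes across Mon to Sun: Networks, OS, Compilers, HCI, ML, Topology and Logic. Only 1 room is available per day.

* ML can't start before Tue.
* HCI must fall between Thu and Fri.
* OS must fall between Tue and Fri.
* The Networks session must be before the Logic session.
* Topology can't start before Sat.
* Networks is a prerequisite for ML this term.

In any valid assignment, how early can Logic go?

Tue

Precedence pushes Logic to at least Tue.
Logic at Tue is achievable: ML=Fri; Networks=Mon; HCI=Thu; Compilers=Sun; Topology=Sat; OS=Wed; Logic=Tue.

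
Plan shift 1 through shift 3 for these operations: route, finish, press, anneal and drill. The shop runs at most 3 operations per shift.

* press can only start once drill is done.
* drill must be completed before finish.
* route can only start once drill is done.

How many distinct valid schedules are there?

24

Splitting on route: it can be shift 2 (11), shift 3 (13). Listing each branch's schedules as (finish, press, anneal, drill) by shift number:
route=shift 2: (2,2,1,1) (2,2,3,1) (2,3,1,1) (2,3,2,1) (2,3,3,1) (3,2,1,1) (3,2,2,1) (3,2,3,1) (3,3,1,1) (3,3,2,1) (3,3,3,1) — 11.
route=shift 3: (2,2,1,1) (2,2,2,1) (2,2,3,1) (2,3,1,1) (2,3,2,1) (2,3,3,1) (3,2,1,1) (3,2,2,1) (3,2,3,1) (3,3,1,1) (3,3,1,2) (3,3,2,1) (3,3,2,2) — 13.
Summing: 11 + 13 = 24.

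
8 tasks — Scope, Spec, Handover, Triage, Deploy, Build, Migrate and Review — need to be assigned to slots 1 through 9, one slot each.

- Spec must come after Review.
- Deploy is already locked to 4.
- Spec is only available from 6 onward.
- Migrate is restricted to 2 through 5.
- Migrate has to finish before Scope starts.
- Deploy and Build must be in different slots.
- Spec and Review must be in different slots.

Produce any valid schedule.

Scope in 3; Spec in 6; Review in 1; Migrate in 2; Deploy in 4; Handover in 1; Triage in 1; Build in 1

Checking: Migrate(2) before Scope(3); Review(1) before Spec(6); Spec(6) != Review(1); Deploy(4) != Build(1); Migrate=2 in [2,5]; Deploy=4 in [4,4]; Spec=6 in [6,9].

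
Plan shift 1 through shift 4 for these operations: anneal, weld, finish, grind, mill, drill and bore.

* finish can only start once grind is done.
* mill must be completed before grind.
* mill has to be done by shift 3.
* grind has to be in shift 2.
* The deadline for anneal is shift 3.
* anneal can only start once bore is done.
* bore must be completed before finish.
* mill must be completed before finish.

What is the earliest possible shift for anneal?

shift 2

Precedence pushes anneal to at least shift 2; anneal's own window allows nothing later than shift 3.
anneal at shift 2 is achievable: grind in shift 2; finish in shift 3; mill in shift 1; bore in shift 1; anneal in shift 2; drill in shift 1; weld in shift 1.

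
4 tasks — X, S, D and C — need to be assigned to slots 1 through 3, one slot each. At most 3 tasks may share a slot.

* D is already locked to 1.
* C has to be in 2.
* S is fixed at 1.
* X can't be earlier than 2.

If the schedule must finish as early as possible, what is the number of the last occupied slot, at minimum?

slot 2

With at most 3 per slot and 4 tasks, at least 2 slots are needed.
X can't be placed before 2, so the schedule must run through at least slot 2.
2 works (last occupied slot: 2): for example C=2, X=2, S=1, D=1.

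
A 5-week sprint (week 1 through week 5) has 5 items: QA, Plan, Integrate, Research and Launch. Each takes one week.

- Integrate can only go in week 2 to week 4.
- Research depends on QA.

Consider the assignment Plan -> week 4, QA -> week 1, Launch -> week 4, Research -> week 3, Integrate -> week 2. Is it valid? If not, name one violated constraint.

Research depends on QA — holds.
Integrate can only go in week 2 to week 4 — holds.

Yes, all constraints hold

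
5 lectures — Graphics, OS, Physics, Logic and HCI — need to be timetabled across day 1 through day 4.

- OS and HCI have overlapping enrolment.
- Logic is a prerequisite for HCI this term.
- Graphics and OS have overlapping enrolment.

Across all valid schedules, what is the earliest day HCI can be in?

Precedence pushes HCI to at least day 2.
HCI at day 2 is achievable: Logic -> day 1, Graphics -> day 1, Physics -> day 1, HCI -> day 2, OS -> day 3.

day 2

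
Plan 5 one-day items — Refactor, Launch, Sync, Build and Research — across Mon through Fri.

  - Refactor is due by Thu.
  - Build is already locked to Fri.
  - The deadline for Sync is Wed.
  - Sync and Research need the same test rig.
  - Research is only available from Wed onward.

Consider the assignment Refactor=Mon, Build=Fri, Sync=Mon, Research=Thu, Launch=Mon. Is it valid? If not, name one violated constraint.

Sync and Research need the same test rig — holds.
The deadline for Sync is Wed — holds.
Research is only available from Wed onward — holds.
Build is already locked to Fri — holds.
Refactor is due by Thu — holds.

Valid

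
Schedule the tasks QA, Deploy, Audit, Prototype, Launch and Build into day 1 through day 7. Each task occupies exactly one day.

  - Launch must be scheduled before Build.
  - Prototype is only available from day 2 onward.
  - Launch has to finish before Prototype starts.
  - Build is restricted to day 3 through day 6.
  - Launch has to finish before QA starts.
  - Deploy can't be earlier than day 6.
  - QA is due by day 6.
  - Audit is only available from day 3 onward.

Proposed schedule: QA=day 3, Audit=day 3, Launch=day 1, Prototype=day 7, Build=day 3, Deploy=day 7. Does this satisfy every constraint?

Launch has to finish before QA starts — holds.
Launch must be scheduled before Build — holds.
Audit is only available from day 3 onward — holds.
Prototype is only available from day 2 onward — holds.
QA is due by day 6 — holds.
Build is restricted to day 3 through day 6 — holds.
Deploy can't be earlier than day 6 — holds.
Launch has to finish before Prototype starts — holds.

Valid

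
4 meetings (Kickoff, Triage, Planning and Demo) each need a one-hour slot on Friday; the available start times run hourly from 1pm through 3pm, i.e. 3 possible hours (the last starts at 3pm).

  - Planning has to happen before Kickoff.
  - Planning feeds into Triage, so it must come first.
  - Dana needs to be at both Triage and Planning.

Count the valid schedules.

Splitting on Kickoff: it can be 2pm (6), 3pm (9). Listing each branch's schedules as (Triage, Planning, Demo):
Kickoff=2pm: (2pm,1pm,1pm) (2pm,1pm,2pm) (2pm,1pm,3pm) (3pm,1pm,1pm) (3pm,1pm,2pm) (3pm,1pm,3pm) — 6.
Kickoff=3pm: (2pm,1pm,1pm) (2pm,1pm,2pm) (2pm,1pm,3pm) (3pm,1pm,1pm) (3pm,1pm,2pm) (3pm,1pm,3pm) (3pm,2pm,1pm) (3pm,2pm,2pm) (3pm,2pm,3pm) — 9.
Summing: 6 + 9 = 15.

15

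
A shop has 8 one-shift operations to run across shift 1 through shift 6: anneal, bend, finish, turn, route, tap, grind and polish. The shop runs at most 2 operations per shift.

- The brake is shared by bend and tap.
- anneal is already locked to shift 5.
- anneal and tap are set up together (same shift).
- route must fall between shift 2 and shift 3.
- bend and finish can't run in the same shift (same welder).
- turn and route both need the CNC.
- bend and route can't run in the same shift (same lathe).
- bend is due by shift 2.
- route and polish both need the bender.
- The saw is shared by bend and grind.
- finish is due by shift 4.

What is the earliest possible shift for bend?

shift 1

Bend's own window allows nothing later than shift 2.
bend at shift 1 is achievable: grind=shift 3; route=shift 2; polish=shift 3; bend=shift 1; anneal=shift 5; turn=shift 1; tap=shift 5; finish=shift 2.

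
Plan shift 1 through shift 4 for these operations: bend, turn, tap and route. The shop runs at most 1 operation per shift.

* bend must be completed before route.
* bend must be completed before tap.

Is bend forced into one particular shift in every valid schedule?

bend can be shift 1 (e.g. route -> shift 3; turn -> shift 4; tap -> shift 2; bend -> shift 1) or shift 2 (e.g. tap in shift 3; route in shift 4; turn in shift 1; bend in shift 2).

No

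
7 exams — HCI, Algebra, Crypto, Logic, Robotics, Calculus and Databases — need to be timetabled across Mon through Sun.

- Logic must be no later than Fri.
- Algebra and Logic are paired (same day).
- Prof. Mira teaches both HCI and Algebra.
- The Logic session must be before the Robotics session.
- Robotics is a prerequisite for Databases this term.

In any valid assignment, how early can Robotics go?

Tue

Precedence pushes Robotics to at least Tue; downstream work caps Robotics at Sat.
Robotics at Tue is achievable: Robotics -> Tue; Calculus -> Mon; HCI -> Tue; Algebra -> Mon; Logic -> Mon; Databases -> Wed; Crypto -> Mon.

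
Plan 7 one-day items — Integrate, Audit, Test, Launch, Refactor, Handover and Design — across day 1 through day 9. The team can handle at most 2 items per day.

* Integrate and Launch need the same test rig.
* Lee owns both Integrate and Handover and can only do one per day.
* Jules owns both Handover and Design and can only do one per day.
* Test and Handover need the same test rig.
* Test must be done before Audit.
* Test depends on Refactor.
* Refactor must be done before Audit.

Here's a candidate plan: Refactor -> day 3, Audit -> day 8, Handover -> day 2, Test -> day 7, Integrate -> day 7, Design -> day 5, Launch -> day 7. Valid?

Invalid. Integrate and Launch need the same test rig.

Lee owns both Integrate and Handover and can only do one per day — holds.
Test depends on Refactor — holds.
Test and Handover need the same test rig — holds.
Integrate and Launch need the same test rig — violated.
The team can handle at most 2 items per day — violated.
Refactor must be done before Audit — holds.
Test must be done before Audit — holds.
Jules owns both Handover and Design and can only do one per day — holds.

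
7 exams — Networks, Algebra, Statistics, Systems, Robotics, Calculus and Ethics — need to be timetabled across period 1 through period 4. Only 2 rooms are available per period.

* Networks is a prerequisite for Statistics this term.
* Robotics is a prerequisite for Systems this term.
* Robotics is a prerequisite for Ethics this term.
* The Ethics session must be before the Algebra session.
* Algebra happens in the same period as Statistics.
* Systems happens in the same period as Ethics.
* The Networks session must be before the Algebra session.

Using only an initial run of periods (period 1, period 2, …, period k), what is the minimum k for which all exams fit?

4 periods

The precedence chain requires at least 3 distinct periods.
With at most 2 per period and 7 exams, at least 4 periods are needed.
4 works (last occupied period: period 4): for example Algebra in period 3; Calculus in period 4; Statistics in period 3; Networks in period 1; Robotics in period 1; Ethics in period 2; Systems in period 2.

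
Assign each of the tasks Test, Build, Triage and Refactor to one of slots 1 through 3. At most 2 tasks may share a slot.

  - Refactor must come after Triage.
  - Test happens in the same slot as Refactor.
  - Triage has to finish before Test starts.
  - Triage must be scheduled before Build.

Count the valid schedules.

2

Enumerating: Test -> 2; Build -> 3; Triage -> 1; Refactor -> 2 | Refactor=3; Triage=1; Build=2; Test=3.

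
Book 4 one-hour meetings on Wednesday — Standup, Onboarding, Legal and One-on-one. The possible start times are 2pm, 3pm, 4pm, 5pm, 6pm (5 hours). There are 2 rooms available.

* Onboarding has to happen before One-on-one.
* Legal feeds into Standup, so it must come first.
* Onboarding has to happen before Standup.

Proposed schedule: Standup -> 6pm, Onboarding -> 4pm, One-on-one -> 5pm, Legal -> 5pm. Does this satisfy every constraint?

Yes

There are 2 rooms available — holds.
Onboarding has to happen before Standup — holds.
Onboarding has to happen before One-on-one — holds.
Legal feeds into Standup, so it must come first — holds.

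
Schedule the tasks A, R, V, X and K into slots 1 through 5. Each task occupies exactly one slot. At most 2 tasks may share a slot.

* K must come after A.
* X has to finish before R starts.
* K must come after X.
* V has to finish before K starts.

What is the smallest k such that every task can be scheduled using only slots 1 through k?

3

The precedence chain requires at least 2 distinct slots.
With at most 2 per slot and 5 tasks, at least 3 slots are needed.
3 works (last occupied slot: 3): for example V -> 2; A -> 1; R -> 2; K -> 3; X -> 1.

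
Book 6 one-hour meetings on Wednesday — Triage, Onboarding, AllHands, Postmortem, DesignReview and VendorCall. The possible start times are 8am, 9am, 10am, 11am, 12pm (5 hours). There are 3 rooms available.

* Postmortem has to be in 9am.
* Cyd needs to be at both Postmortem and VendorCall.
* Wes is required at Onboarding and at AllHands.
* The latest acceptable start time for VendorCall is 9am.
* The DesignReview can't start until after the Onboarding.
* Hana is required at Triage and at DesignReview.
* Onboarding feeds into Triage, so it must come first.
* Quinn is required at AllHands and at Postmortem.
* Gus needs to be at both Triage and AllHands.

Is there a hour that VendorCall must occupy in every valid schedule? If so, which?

8am

VendorCall's window is 8am–9am.
Postmortem is fixed at 9am, and VendorCall can't share a hour with Postmortem.
So VendorCall must be 8am.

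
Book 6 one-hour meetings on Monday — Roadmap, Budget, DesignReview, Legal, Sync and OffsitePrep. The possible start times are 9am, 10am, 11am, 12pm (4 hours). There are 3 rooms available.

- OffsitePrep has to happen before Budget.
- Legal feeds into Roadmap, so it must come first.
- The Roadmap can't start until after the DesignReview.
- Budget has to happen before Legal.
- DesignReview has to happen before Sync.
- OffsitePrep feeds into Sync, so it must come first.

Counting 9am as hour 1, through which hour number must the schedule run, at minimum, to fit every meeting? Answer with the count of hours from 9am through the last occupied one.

The precedence chain requires at least 4 distinct hours.
With at most 3 per hour and 6 meetings, at least 2 hours are needed.
4 works (last occupied hour: 12pm): for example DesignReview=9am; Legal=11am; OffsitePrep=9am; Sync=10am; Budget=10am; Roadmap=12pm.

4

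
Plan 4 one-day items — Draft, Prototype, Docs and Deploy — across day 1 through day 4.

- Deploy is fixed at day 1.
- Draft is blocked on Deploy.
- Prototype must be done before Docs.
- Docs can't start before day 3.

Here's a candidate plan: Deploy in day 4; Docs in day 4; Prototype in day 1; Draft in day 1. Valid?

Draft is blocked on Deploy — violated.
Deploy is fixed at day 1 — violated.
Docs can't start before day 3 — holds.
Prototype must be done before Docs — holds.

No — it violates: Draft is blocked on Deploy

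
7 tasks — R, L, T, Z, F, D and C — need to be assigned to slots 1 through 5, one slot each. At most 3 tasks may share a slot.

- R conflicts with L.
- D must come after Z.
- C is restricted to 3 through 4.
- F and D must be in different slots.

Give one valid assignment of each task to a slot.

L -> 2; R -> 1; Z -> 1; C -> 3; T -> 1; D -> 2; F -> 3

Checking: Z(1) before D(2); F(3) != D(2); R(1) != L(2); C=3 in [3,4]; max 3 per slot (cap 3).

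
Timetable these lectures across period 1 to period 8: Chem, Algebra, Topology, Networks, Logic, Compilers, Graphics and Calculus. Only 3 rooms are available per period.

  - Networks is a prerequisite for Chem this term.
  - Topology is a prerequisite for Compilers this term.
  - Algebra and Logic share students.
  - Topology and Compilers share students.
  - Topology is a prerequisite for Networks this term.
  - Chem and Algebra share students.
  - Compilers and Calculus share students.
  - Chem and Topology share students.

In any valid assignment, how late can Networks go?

period 7

Precedence pushes Networks to at least period 2; downstream work caps Networks at period 7.
Networks at period 7 is achievable: Compilers in period 2; Networks in period 7; Logic in period 2; Topology in period 1; Algebra in period 1; Calculus in period 3; Chem in period 8; Graphics in period 1.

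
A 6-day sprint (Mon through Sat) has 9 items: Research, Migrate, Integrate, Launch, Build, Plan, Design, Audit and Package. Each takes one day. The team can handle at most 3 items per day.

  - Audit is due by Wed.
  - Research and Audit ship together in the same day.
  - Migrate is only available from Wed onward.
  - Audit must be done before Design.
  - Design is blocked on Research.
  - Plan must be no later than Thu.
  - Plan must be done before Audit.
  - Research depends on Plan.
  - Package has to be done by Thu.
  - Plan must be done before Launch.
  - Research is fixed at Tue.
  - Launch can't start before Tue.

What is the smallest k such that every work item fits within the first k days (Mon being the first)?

The precedence chain requires at least 3 distinct days.
With at most 3 per day and 9 work items, at least 3 days are needed.
3 works (last occupied day: Wed): for example Research -> Tue; Integrate -> Mon; Migrate -> Wed; Build -> Mon; Design -> Wed; Plan -> Mon; Launch -> Tue; Package -> Wed; Audit -> Tue.

3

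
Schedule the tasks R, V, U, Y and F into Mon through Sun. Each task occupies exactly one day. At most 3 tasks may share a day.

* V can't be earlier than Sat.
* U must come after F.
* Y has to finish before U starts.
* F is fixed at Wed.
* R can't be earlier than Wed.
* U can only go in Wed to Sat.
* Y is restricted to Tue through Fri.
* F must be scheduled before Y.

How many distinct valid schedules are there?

Splitting on R: it can be Wed (6), Thu (6), Fri (6), Sat (6), Sun (6). Listing each branch's schedules as (V, U, Y, F):
R=Wed: (Sat,Fri,Thu,Wed) (Sat,Sat,Thu,Wed) (Sat,Sat,Fri,Wed) (Sun,Fri,Thu,Wed) (Sun,Sat,Thu,Wed) (Sun,Sat,Fri,Wed) — 6.
R=Thu: (Sat,Fri,Thu,Wed) (Sat,Sat,Thu,Wed) (Sat,Sat,Fri,Wed) (Sun,Fri,Thu,Wed) (Sun,Sat,Thu,Wed) (Sun,Sat,Fri,Wed) — 6.
R=Fri: (Sat,Fri,Thu,Wed) (Sat,Sat,Thu,Wed) (Sat,Sat,Fri,Wed) (Sun,Fri,Thu,Wed) (Sun,Sat,Thu,Wed) (Sun,Sat,Fri,Wed) — 6.
R=Sat: (Sat,Fri,Thu,Wed) (Sat,Sat,Thu,Wed) (Sat,Sat,Fri,Wed) (Sun,Fri,Thu,Wed) (Sun,Sat,Thu,Wed) (Sun,Sat,Fri,Wed) — 6.
R=Sun: (Sat,Fri,Thu,Wed) (Sat,Sat,Thu,Wed) (Sat,Sat,Fri,Wed) (Sun,Fri,Thu,Wed) (Sun,Sat,Thu,Wed) (Sun,Sat,Fri,Wed) — 6.
Summing: 6 + 6 + 6 + 6 + 6 = 30.

30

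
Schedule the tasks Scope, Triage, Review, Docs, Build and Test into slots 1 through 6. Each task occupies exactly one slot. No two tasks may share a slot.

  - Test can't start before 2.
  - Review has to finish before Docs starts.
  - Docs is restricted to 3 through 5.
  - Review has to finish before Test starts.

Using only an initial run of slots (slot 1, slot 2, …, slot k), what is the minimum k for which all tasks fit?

6 slots

The precedence chain requires at least 2 distinct slots.
With at most 1 per slot and 6 tasks, at least 6 slots are needed.
Docs can't be placed before 3, so the schedule must run through at least slot 3.
6 works (last occupied slot: 6): for example Triage in 5; Docs in 3; Review in 1; Scope in 4; Build in 6; Test in 2.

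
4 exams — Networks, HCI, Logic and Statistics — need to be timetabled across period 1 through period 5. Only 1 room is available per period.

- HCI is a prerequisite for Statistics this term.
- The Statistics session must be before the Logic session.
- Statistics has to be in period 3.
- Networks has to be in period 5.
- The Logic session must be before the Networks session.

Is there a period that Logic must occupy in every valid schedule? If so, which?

Statistics is fixed at period 3 and must come before Logic, so Logic is at least period 4.
Networks is fixed at period 5 and must come after Logic, so Logic is at most period 4.
So Logic must be period 4.

period 4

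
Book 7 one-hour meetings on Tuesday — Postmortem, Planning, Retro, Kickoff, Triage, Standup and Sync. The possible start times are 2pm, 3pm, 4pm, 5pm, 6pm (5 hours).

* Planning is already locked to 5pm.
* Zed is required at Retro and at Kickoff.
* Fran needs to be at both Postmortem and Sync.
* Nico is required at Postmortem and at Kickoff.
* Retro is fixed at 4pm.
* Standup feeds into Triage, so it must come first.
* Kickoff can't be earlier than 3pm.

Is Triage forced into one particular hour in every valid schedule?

Triage can be 3pm (e.g. Planning in 5pm, Retro in 4pm, Triage in 3pm, Postmortem in 2pm, Kickoff in 3pm, Standup in 2pm, Sync in 3pm) or 4pm (e.g. Postmortem in 2pm, Sync in 3pm, Planning in 5pm, Standup in 2pm, Retro in 4pm, Kickoff in 3pm, Triage in 4pm).

No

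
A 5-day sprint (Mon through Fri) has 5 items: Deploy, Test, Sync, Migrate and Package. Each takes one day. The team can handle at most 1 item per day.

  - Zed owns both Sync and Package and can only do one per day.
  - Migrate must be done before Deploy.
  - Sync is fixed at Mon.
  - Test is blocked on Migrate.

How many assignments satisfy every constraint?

8

Splitting on Deploy: it can be Wed (2), Thu (3), Fri (3). Listing each branch's schedules as (Test, Sync, Migrate, Package):
Deploy=Wed: (Thu,Mon,Tue,Fri) (Fri,Mon,Tue,Thu) — 2.
Deploy=Thu: (Wed,Mon,Tue,Fri) (Fri,Mon,Tue,Wed) (Fri,Mon,Wed,Tue) — 3.
Deploy=Fri: (Wed,Mon,Tue,Thu) (Thu,Mon,Tue,Wed) (Thu,Mon,Wed,Tue) — 3.
Summing: 2 + 3 + 3 = 8.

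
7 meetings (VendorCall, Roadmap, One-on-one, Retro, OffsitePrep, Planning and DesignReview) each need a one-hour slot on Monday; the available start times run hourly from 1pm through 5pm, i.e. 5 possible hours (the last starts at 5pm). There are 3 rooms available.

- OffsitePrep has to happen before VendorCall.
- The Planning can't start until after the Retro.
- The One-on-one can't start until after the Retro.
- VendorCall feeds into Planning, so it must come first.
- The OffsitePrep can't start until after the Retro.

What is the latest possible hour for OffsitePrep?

Precedence pushes OffsitePrep to at least 2pm; downstream work caps OffsitePrep at 3pm.
OffsitePrep at 3pm is achievable: Roadmap -> 1pm, Planning -> 5pm, OffsitePrep -> 3pm, VendorCall -> 4pm, Retro -> 1pm, DesignReview -> 1pm, One-on-one -> 2pm.

3pm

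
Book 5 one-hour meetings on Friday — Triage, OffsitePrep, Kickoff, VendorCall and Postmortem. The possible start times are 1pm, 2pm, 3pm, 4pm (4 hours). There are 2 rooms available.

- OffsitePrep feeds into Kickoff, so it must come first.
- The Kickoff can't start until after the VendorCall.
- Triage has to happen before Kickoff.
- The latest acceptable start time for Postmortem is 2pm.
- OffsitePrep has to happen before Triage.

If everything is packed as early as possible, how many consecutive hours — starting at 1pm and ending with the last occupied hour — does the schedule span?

The precedence chain requires at least 3 distinct hours.
With at most 2 per hour and 5 meetings, at least 3 hours are needed.
3 works (last occupied hour: 3pm): for example Postmortem=1pm, VendorCall=2pm, OffsitePrep=1pm, Triage=2pm, Kickoff=3pm.

3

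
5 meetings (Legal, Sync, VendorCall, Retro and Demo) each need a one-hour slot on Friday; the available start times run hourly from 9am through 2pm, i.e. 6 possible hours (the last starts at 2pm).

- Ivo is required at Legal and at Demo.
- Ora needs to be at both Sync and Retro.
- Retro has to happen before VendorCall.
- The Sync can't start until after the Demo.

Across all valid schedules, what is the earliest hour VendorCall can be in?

10am

Precedence pushes VendorCall to at least 10am.
VendorCall at 10am is achievable: Retro in 9am; VendorCall in 10am; Demo in 9am; Legal in 10am; Sync in 10am.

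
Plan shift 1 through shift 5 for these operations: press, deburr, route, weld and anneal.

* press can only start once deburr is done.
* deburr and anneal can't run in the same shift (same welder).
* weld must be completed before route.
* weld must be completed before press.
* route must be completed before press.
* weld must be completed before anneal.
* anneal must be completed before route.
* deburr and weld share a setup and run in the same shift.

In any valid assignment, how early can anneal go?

shift 2

Precedence pushes anneal to at least shift 2; downstream work caps anneal at shift 3.
anneal at shift 2 is achievable: route=shift 3; weld=shift 1; press=shift 4; deburr=shift 1; anneal=shift 2.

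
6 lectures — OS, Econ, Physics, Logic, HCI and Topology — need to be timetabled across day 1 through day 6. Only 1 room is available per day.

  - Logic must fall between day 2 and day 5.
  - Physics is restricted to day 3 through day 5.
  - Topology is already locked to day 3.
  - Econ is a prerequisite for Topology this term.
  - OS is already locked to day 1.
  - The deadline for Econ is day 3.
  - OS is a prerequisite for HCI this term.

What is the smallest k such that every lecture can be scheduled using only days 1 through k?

The precedence chain requires at least 2 distinct days.
With at most 1 per day and 6 lectures, at least 6 days are needed.
Physics can't be placed before day 3, so the schedule must run through at least day 3.
6 works (last occupied day: day 6): for example Logic=day 5, Econ=day 2, Physics=day 4, OS=day 1, Topology=day 3, HCI=day 6.

6 days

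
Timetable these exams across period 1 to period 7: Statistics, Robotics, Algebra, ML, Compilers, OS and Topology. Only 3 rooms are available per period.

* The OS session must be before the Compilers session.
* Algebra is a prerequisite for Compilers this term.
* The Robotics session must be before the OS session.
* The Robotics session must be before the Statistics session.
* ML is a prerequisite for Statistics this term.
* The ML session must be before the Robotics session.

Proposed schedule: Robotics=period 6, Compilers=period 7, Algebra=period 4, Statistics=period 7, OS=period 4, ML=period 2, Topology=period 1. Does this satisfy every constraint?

The Robotics session must be before the OS session — violated.
The Robotics session must be before the Statistics session — holds.
Algebra is a prerequisite for Compilers this term — holds.
ML is a prerequisite for Statistics this term — holds.
The OS session must be before the Compilers session — holds.
Only 3 rooms are available per period — holds.
The ML session must be before the Robotics session — holds.

Invalid. The Robotics session must be before the OS session.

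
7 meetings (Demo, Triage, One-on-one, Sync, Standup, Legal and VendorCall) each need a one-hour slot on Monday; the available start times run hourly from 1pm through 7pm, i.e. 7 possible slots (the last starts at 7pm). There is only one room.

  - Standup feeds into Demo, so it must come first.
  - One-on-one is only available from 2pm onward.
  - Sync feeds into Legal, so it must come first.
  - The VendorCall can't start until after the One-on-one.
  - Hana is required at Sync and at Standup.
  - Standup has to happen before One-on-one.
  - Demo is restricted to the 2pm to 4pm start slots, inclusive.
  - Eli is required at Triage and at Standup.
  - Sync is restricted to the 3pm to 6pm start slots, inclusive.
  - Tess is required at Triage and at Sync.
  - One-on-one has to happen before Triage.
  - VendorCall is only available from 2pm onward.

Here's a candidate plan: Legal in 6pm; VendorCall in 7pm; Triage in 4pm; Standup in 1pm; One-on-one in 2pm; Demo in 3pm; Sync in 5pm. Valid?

Standup has to happen before One-on-one — holds.
Tess is required at Triage and at Sync — holds.
Demo is restricted to the 2pm to 4pm start slots, inclusive — holds.
Sync is restricted to the 3pm to 6pm start slots, inclusive — holds.
One-on-one has to happen before Triage — holds.
Hana is required at Sync and at Standup — holds.
Sync feeds into Legal, so it must come first — holds.
The VendorCall can't start until after the One-on-one — holds.
VendorCall is only available from 2pm onward — holds.
One-on-one is only available from 2pm onward — holds.
Standup feeds into Demo, so it must come first — holds.
There is only one room — holds.
Eli is required at Triage and at Standup — holds.

Yes, all constraints hold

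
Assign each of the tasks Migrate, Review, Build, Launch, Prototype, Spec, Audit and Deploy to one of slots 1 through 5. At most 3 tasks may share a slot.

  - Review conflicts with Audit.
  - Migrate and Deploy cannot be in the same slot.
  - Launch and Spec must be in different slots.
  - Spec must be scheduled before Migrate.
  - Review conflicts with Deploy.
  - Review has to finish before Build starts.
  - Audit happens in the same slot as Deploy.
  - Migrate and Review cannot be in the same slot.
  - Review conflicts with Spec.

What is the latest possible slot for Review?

Downstream work caps Review at 4.
Review at 4 is achievable: Audit in 3, Migrate in 2, Build in 5, Launch in 2, Review in 4, Spec in 1, Deploy in 3, Prototype in 1.

4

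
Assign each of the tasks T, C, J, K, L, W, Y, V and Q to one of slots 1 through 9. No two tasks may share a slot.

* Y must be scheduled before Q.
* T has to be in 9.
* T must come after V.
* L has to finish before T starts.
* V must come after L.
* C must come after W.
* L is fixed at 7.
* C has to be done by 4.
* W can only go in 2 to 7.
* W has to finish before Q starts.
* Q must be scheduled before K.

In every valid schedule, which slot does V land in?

8

L is fixed at 7 and must come before V, so V is at least 8.
T is fixed at 9 and must come after V, so V is at most 8.
So V must be 8.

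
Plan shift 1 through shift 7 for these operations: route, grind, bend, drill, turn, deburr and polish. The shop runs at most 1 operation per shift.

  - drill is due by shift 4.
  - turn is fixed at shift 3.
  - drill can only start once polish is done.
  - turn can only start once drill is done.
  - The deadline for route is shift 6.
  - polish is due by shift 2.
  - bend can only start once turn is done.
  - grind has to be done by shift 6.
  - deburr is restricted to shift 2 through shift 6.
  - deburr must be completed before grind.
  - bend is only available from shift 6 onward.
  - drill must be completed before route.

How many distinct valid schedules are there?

Enumerating: bend in shift 7, drill in shift 2, route in shift 5, turn in shift 3, deburr in shift 4, grind in shift 6, polish in shift 1 | drill -> shift 2; polish -> shift 1; deburr -> shift 4; bend -> shift 7; grind -> shift 5; turn -> shift 3; route -> shift 6 | route in shift 4; deburr in shift 5; bend in shift 7; drill in shift 2; turn in shift 3; polish in shift 1; grind in shift 6.

3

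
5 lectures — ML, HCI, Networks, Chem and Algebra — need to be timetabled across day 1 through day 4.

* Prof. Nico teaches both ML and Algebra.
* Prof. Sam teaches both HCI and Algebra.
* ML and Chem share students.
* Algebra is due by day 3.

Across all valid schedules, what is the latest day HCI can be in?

HCI at day 4 is achievable: ML in day 2, Chem in day 1, Networks in day 1, Algebra in day 1, HCI in day 4.

day 4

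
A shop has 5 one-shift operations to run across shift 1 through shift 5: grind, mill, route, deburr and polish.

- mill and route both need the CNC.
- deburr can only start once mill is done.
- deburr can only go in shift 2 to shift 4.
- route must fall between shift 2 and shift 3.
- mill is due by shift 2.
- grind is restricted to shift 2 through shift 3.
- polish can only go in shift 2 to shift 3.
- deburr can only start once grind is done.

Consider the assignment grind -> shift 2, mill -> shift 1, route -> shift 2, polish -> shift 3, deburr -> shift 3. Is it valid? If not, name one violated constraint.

mill is due by shift 2 — holds.
mill and route both need the CNC — holds.
deburr can only start once mill is done — holds.
deburr can only go in shift 2 to shift 4 — holds.
grind is restricted to shift 2 through shift 3 — holds.
polish can only go in shift 2 to shift 3 — holds.
deburr can only start once grind is done — holds.
route must fall between shift 2 and shift 3 — holds.

Yes, all constraints hold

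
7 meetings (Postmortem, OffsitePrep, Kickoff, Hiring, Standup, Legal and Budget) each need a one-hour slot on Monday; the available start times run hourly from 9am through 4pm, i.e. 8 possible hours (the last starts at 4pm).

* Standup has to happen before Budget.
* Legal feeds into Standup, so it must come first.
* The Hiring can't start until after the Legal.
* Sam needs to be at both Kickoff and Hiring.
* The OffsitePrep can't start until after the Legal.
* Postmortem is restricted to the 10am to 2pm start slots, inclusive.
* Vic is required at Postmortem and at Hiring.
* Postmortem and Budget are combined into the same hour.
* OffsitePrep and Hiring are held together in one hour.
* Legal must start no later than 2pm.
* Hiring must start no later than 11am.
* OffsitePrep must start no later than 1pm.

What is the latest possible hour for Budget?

Precedence pushes Budget to at least 11am; Budget must be in the same hour as Postmortem, which can't be after 2pm, so Budget is at most 2pm.
Budget at 2pm is achievable: Budget -> 2pm, Standup -> 10am, Legal -> 9am, Kickoff -> 9am, OffsitePrep -> 10am, Postmortem -> 2pm, Hiring -> 10am.

2pm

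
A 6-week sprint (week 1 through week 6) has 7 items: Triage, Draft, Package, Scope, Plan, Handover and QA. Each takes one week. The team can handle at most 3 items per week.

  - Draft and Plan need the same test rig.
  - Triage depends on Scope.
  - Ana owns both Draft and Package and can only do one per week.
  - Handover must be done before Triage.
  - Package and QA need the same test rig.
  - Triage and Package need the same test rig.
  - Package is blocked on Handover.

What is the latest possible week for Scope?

week 5

Downstream work caps Scope at week 5.
Scope at week 5 is achievable: Scope -> week 5; Triage -> week 6; Package -> week 2; Plan -> week 2; Draft -> week 1; Handover -> week 1; QA -> week 1.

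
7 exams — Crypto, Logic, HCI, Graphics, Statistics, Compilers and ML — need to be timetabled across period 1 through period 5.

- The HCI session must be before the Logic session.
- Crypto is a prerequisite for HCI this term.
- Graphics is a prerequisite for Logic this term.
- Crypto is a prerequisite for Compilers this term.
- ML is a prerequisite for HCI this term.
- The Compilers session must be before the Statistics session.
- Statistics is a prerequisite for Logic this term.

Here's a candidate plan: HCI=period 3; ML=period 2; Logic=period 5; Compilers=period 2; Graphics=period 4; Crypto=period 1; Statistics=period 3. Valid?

Yes

Crypto is a prerequisite for HCI this term — holds.
Graphics is a prerequisite for Logic this term — holds.
Crypto is a prerequisite for Compilers this term — holds.
ML is a prerequisite for HCI this term — holds.
The HCI session must be before the Logic session — holds.
The Compilers session must be before the Statistics session — holds.
Statistics is a prerequisite for Logic this term — holds.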